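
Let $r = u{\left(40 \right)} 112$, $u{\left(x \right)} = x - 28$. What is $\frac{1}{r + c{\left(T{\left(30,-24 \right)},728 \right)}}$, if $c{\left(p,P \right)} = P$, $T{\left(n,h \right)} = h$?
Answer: $\frac{1}{2072} \approx 0.00048263$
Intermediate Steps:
$u{\left(x \right)} = -28 + x$
$r = 1344$ ($r = \left(-28 + 40\right) 112 = 12 \cdot 112 = 1344$)
$\frac{1}{r + c{\left(T{\left(30,-24 \right)},728 \right)}} = \frac{1}{1344 + 728} = \frac{1}{2072}$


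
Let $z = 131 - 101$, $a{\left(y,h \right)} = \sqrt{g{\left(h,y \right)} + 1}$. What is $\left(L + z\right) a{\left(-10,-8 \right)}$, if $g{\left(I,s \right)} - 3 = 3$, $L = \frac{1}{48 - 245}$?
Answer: $\frac{5909 \sqrt{7}}{197} \approx 79.359$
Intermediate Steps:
$L = - \frac{1}{197}$ ($L = \frac{1}{48 - 245} = \frac{1}{-197} = - \frac{1}{197} \approx -0.0050761$)
$g{\left(I,s \right)} = 6$ ($g{\left(I,s \right)} = 3 + 3 = 6$)
$a{\left(y,h \right)} = \sqrt{7}$ ($a{\left(y,h \right)} = \sqrt{6 + 1} = \sqrt{7}$)
$z = 30$
$\left(L + z\right) a{\left(-10,-8 \right)} = \left(- \frac{1}{197} + 30\right) \sqrt{7} = \frac{5909 \sqrt{7}}{197}$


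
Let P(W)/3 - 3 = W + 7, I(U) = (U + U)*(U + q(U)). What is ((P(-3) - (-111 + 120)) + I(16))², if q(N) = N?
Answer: 1073296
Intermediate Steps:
I(U) = 4*U² (I(U) = (U + U)*(U + U) = (2*U)*(2*U) = 4*U²)
P(W) = 30 + 3*W (P(W) = 9 + 3*(W + 7) = 9 + 3*(7 + W) = 9 + (21 + 3*W) = 30 + 3*W)
((P(-3) - (-111 + 120)) + I(16))² = (((30 + 3*(-3)) - (-111 + 120)) + 4*16²)² = (((30 - 9) - 1*9) + 4*256)² = ((21 - 9) + 1024)² = (12 + 1024)² = 1036² = 1073296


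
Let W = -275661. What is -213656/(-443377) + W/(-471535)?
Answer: 13115766421/12298104335 ≈ 1.0665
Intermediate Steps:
-213656/(-443377) + W/(-471535) = -213656/(-443377) - 275661/(-471535) = -213656*(-1/443377) - 275661*(-1/471535) = 12568/26081 + 275661/471535 = 13115766421/12298104335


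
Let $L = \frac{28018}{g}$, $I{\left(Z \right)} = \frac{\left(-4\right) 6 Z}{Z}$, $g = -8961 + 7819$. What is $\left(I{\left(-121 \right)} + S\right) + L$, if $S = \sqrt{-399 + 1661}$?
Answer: $- \frac{27713}{571} + \sqrt{1262} \approx -13.01$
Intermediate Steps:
$g = -1142$
$I{\left(Z \right)} = -24$ ($I{\left(Z \right)} = \frac{\left(-24\right) Z}{Z} = -24$)
$S = \sqrt{1262} \approx 35.525$
$L = - \frac{14009}{571}$ ($L = \frac{28018}{-1142} = 28018 \left(- \frac{1}{1142}\right) = - \frac{14009}{571} \approx -24.534$)
$\left(I{\left(-121 \right)} + S\right) + L = \left(-24 + \sqrt{1262}\right) - \frac{14009}{571} = - \frac{27713}{571} + \sqrt{1262}$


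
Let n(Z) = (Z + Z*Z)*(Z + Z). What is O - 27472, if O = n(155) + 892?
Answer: 7469220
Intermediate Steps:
n(Z) = 2*Z*(Z + Z**2) (n(Z) = (Z + Z**2)*(2*Z) = 2*Z*(Z + Z**2))
O = 7496692 (O = 2*155**2*(1 + 155) + 892 = 2*24025*156 + 892 = 7495800 + 892 = 7496692)
O - 27472 = 7496692 - 27472 = 7469220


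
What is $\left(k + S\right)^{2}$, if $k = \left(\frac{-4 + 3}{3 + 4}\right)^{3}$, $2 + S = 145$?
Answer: $\frac{2405706304}{117649} \approx 20448.0$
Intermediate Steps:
$S = 143$ ($S = -2 + 145 = 143$)
$k = - \frac{1}{343}$ ($k = \left(- \frac{1}{7}\right)^{3} = - \frac{1}{343} \approx -0.0029155$)
$\left(k + S\right)^{2} = \left(- \frac{1}{343} + 143\right)^{2} = \left(\frac{49048}{343}\right)^{2} = \frac{2405706304}{117649}$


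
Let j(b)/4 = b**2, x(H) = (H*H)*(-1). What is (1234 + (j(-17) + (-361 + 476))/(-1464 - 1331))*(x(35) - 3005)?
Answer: -2916804114/559 ≈ -5.2179e+6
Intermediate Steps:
x(H) = -H**2 (x(H) = H**2*(-1) = -H**2)
j(b) = 4*b**2
(1234 + (j(-17) + (-361 + 476))/(-1464 - 1331))*(x(35) - 3005) = (1234 + (4*(-17)**2 + (-361 + 476))/(-1464 - 1331))*(-1*35**2 - 3005) = (1234 + (4*289 + 115)/(-2795))*(-1*1225 - 3005) = (1234 + (1156 + 115)*(-1/2795))*(-1225 - 3005) = (1234 + 1271*(-1/2795))*(-4230) = (1234 - 1271/2795)*(-4230) = (3447759/2795)*(-4230) = -2916804114/559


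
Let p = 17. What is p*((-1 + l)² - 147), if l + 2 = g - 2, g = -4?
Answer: -1122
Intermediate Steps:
l = -8 (l = -2 + (-4 - 2) = -2 - 6 = -8)
p*((-1 + l)² - 147) = 17*((-1 - 8)² - 147) = 17*((-9)² - 147) = 17*(81 - 147) = 17*(-66) = -1122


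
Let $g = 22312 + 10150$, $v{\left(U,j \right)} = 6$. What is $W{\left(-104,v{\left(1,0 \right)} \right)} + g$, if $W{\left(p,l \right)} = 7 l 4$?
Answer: $32630$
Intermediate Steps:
$W{\left(p,l \right)} = 28 l$
$g = 32462$
$W{\left(-104,v{\left(1,0 \right)} \right)} + g = 28 \cdot 6 + 32462 = 168 + 32462 = 32630$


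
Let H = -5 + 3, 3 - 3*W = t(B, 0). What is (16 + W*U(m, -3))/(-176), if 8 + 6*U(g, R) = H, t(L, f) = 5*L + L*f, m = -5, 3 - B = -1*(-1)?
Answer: -179/1584 ≈ -0.11301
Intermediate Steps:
B = 2 (B = 3 - (-1)*(-1) = 3 - 1*1 = 3 - 1 = 2)
W = -7/3 (W = 1 - 2*(5 + 0)/3 = 1 - 2*5/3 = 1 - 1/3*10 = 1 - 10/3 = -7/3 ≈ -2.3333)
H = -2
U(g, R) = -5/3 (U(g, R) = -4/3 + (1/6)*(-2) = -4/3 - 1/3 = -5/3)
(16 + W*U(m, -3))/(-176) = (16 - 7/3*(-5/3))/(-176) = (16 + 35/9)*(-1/176) = (179/9)*(-1/176) = -179/1584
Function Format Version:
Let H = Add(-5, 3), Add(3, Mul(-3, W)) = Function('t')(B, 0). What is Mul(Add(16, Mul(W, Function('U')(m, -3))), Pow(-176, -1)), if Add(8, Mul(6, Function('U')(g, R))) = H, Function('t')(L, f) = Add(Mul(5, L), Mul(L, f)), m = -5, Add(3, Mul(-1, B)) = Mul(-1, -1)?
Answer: Rational(-179, 1584) ≈ -0.11301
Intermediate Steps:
B = 2 (B = Add(3, Mul(-1, Mul(-1, -1))) = Add(3, Mul(-1, 1)) = Add(3, -1) = 2)
W = Rational(-7, 3) (W = Add(1, Mul(Rational(-1, 3), Mul(2, Add(5, 0)))) = Add(1, Mul(Rational(-1, 3), Mul(2, 5))) = Add(1, Mul(Rational(-1, 3), 10)) = Add(1, Rational(-10, 3)) = Rational(-7, 3) ≈ -2.3333)
H = -2
Function('U')(g, R) = Rational(-5, 3) (Function('U')(g, R) = Add(Rational(-4, 3), Mul(Rational(1, 6), -2)) = Add(Rational(-4, 3), Rational(-1, 3)) = Rational(-5, 3))
Mul(Add(16, Mul(W, Function('U')(m, -3))), Pow(-176, -1)) = Mul(Add(16, Mul(Rational(-7, 3), Rational(-5, 3))), Pow(-176, -1)) = Mul(Add(16, Rational(35, 9)), Rational(-1, 176)) = Mul(Rational(179, 9), Rational(-1, 176)) = Rational(-179, 1584)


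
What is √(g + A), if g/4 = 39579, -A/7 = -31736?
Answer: 2*√95117 ≈ 616.82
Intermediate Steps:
A = 222152 (A = -7*(-31736) = 222152)
g = 158316 (g = 4*39579 = 158316)
√(g + A) = √(158316 + 222152) = √380468 = 2*√95117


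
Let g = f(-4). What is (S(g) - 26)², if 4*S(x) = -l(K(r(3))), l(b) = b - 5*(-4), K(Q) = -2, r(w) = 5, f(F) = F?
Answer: 3721/4 ≈ 930.25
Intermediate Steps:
l(b) = 20 + b (l(b) = b + 20 = 20 + b)
g = -4
S(x) = -9/2 (S(x) = (-(20 - 2))/4 = (-1*18)/4 = (¼)*(-18) = -9/2)
(S(g) - 26)² = (-9/2 - 26)² = (-61/2)² = 3721/4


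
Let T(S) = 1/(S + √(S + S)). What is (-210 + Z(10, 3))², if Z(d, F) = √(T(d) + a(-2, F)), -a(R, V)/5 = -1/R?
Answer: (210 - √(-5/2 + 1/(10 + 2*√5)))² ≈ 44098.0 - 654.8*I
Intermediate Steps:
T(S) = 1/(S + √2*√S) (T(S) = 1/(S + √(2*S)) = 1/(S + √2*√S))
a(R, V) = 5/R (a(R, V) = -(-5)/R = 5/R)
Z(d, F) = √(-5/2 + 1/(d + √2*√d)) (Z(d, F) = √(1/(d + √2*√d) + 5/(-2)) = √(1/(d + √2*√d) + 5*(-½)) = √(1/(d + √2*√d) - 5/2) = √(-5/2 + 1/(d + √2*√d)))
(-210 + Z(10, 3))² = (-210 + √(-5/2 + 1/(10 + √2*√10)))² = (-210 + √(-5/2 + 1/(10 + 2*√5)))²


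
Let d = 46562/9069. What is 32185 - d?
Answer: 291839203/9069 ≈ 32180.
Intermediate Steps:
d = 46562/9069 (d = 46562*(1/9069) = 46562/9069 ≈ 5.1342)
32185 - d = 32185 - 1*46562/9069 = 32185 - 46562/9069 = 291839203/9069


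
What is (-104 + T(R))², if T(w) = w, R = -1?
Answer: 11025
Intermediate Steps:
(-104 + T(R))² = (-104 - 1)² = (-105)² = 11025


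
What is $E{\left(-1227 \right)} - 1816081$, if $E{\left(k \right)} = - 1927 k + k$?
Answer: $547121$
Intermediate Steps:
$E{\left(k \right)} = - 1926 k$
$E{\left(-1227 \right)} - 1816081 = \left(-1926\right) \left(-1227\right) - 1816081 = 2363202 - 1816081 = 547121$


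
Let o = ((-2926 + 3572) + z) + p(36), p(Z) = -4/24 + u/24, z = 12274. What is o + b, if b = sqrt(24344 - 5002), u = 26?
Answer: 155051/12 + sqrt(19342) ≈ 13060.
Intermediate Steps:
b = sqrt(19342) ≈ 139.08
p(Z) = 11/12 (p(Z) = -4/24 + 26/24 = -4*1/24 + 26*(1/24) = -1/6 + 13/12 = 11/12)
o = 155051/12 (o = ((-2926 + 3572) + 12274) + 11/12 = (646 + 12274) + 11/12 = 12920 + 11/12 = 155051/12 ≈ 12921.)
o + b = 155051/12 + sqrt(19342)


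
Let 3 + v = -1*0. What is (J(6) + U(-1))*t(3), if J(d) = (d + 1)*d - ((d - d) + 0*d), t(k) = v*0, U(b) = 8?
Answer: 0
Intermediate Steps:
v = -3 (v = -3 - 1*0 = -3 + 0 = -3)
t(k) = 0 (t(k) = -3*0 = 0)
J(d) = d*(1 + d) (J(d) = (1 + d)*d - (0 + 0) = d*(1 + d) - 1*0 = d*(1 + d) + 0 = d*(1 + d))
(J(6) + U(-1))*t(3) = (6*(1 + 6) + 8)*0 = (6*7 + 8)*0 = (42 + 8)*0 = 50*0 = 0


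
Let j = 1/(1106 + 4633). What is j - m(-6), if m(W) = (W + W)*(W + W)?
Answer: -826415/5739 ≈ -144.00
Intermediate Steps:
m(W) = 4*W² (m(W) = (2*W)*(2*W) = 4*W²)
j = 1/5739 ≈ 0.00017425
j - m(-6) = 1/5739 - 4*(-6)² = 1/5739 - 4*36 = 1/5739 - 1*144 = 1/5739 - 144 = -826415/5739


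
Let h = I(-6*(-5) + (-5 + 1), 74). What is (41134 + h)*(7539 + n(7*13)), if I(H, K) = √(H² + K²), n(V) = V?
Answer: 313852420 + 15260*√1538 ≈ 3.1445e+8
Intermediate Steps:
h = 2*√1538 (h = √((-6*(-5) + (-5 + 1))² + 74²) = √((30 - 4)² + 5476) = √(26² + 5476) = √(676 + 5476) = √6152 = 2*√1538 ≈ 78.435)
(41134 + h)*(7539 + n(7*13)) = (41134 + 2*√1538)*(7539 + 7*13) = (41134 + 2*√1538)*(7539 + 91) = (41134 + 2*√1538)*7630 = 313852420 + 15260*√1538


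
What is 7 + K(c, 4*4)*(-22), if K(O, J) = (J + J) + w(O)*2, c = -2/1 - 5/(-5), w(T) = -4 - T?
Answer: -565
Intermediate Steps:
c = -1 (c = -2*1 - 5*(-1/5) = -2 + 1 = -1)
K(O, J) = -8 - 2*O + 2*J (K(O, J) = (J + J) + (-4 - O)*2 = 2*J + (-8 - 2*O) = -8 - 2*O + 2*J)
7 + K(c, 4*4)*(-22) = 7 + (-8 - 2*(-1) + 2*(4*4))*(-22) = 7 + (-8 + 2 + 2*16)*(-22) = 7 + (-8 + 2 + 32)*(-22) = 7 + 26*(-22) = 7 - 572 = -565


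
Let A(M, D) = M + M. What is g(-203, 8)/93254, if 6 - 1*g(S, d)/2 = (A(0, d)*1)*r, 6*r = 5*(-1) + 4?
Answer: 6/46627 ≈ 0.00012868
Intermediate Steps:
r = -1/6 (r = (5*(-1) + 4)/6 = (-5 + 4)/6 = (1/6)*(-1) = -1/6 ≈ -0.16667)
A(M, D) = 2*M
g(S, d) = 12 (g(S, d) = 12 - 2*(2*0)*1*(-1)/6 = 12 - 2*0*1*(-1)/6 = 12 - 0*(-1)/6 = 12 - 2*0 = 12 + 0 = 12)
g(-203, 8)/93254 = 12/93254 = 12*(1/93254) = 6/46627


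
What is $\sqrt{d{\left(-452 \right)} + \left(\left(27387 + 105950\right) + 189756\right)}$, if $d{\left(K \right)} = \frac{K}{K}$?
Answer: $\sqrt{323094} \approx 568.41$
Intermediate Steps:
$d{\left(K \right)} = 1$
$\sqrt{d{\left(-452 \right)} + \left(\left(27387 + 105950\right) + 189756\right)} = \sqrt{1 + \left(\left(27387 + 105950\right) + 189756\right)} = \sqrt{1 + \left(133337 + 189756\right)} = \sqrt{1 + 323093} = \sqrt{323094}$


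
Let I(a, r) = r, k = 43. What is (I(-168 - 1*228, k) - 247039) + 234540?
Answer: -12456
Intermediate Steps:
(I(-168 - 1*228, k) - 247039) + 234540 = (43 - 247039) + 234540 = -246996 + 234540 = -12456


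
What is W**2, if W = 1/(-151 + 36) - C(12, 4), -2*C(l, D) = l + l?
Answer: 1901641/13225 ≈ 143.79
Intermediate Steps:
C(l, D) = -l (C(l, D) = -(l + l)/2 = -l)
W = 1379/115 (W = 1/(-151 + 36) - (-1)*12 = 1/(-115) - 1*(-12) = -1/115 + 12 = 1379/115 ≈ 11.991)
W**2 = (1379/115)**2 = 1901641/13225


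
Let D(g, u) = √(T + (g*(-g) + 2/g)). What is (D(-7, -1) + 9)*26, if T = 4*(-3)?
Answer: 234 + 26*I*√3003/7 ≈ 234.0 + 203.54*I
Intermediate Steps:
T = -12
D(g, u) = √(-12 - g² + 2/g) (D(g, u) = √(-12 + (g*(-g) + 2/g)) = √(-12 + (-g² + 2/g)) = √(-12 - g² + 2/g))
(D(-7, -1) + 9)*26 = (√(-12 - 1*(-7)² + 2/(-7)) + 9)*26 = (√(-12 - 1*49 + 2*(-⅐)) + 9)*26 = (√(-12 - 49 - 2/7) + 9)*26 = (√(-429/7) + 9)*26 = (I*√3003/7 + 9)*26 = (9 + I*√3003/7)*26 = 234 + 26*I*√3003/7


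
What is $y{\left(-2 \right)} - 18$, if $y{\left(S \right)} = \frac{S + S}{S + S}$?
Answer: $-17$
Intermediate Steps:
$y{\left(S \right)} = 1$ ($y{\left(S \right)} = \frac{2 S}{2 S} = 2 S \frac{1}{2 S} = 1$)
$y{\left(-2 \right)} - 18 = 1 - 18 = -17$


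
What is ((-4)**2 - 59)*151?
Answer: -6493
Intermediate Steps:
((-4)**2 - 59)*151 = (16 - 59)*151 = -43*151 = -6493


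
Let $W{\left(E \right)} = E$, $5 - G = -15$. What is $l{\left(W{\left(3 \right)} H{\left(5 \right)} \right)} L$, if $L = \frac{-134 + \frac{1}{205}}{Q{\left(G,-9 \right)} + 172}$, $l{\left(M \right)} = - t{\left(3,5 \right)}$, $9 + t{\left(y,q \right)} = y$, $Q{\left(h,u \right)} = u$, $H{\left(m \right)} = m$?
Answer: $- \frac{164814}{33415} \approx -4.9323$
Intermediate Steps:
$G = 20$ ($G = 5 - -15 = 5 + 15 = 20$)
$t{\left(y,q \right)} = -9 + y$
$l{\left(M \right)} = 6$ ($l{\left(M \right)} = - (-9 + 3) = \left(-1\right) \left(-6\right) = 6$)
$L = - \frac{27469}{33415}$ ($L = \frac{-134 + \frac{1}{205}}{-9 + 172} = \frac{-134 + \frac{1}{205}}{163} = \left(- \frac{27469}{205}\right) \frac{1}{163} = - \frac{27469}{33415} \approx -0.82206$)
$l{\left(W{\left(3 \right)} H{\left(5 \right)} \right)} L = 6 \left(- \frac{27469}{33415}\right) = - \frac{164814}{33415}$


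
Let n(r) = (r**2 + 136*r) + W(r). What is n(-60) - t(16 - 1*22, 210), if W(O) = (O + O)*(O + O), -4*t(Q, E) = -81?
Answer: 39279/4 ≈ 9819.8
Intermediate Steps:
t(Q, E) = 81/4 (t(Q, E) = -1/4*(-81) = 81/4)
W(O) = 4*O**2 (W(O) = (2*O)*(2*O) = 4*O**2)
n(r) = 5*r**2 + 136*r (n(r) = (r**2 + 136*r) + 4*r**2 = 5*r**2 + 136*r)
n(-60) - t(16 - 1*22, 210) = -60*(136 + 5*(-60)) - 1*81/4 = -60*(136 - 300) - 81/4 = -60*(-164) - 81/4 = 9840 - 81/4 = 39279/4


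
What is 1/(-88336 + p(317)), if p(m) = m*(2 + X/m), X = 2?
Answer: -1/87700 ≈ -1.1403e-5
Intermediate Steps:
p(m) = m*(2 + 2/m)
1/(-88336 + p(317)) = 1/(-88336 + (2 + 2*317)) = 1/(-88336 + (2 + 634)) = 1/(-88336 + 636) = 1/(-87700) = -1/87700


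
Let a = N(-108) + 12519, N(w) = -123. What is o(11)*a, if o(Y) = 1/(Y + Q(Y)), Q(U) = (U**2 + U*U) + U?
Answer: 1033/22 ≈ 46.955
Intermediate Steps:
Q(U) = U + 2*U**2 (Q(U) = (U**2 + U**2) + U = 2*U**2 + U = U + 2*U**2)
a = 12396 (a = -123 + 12519 = 12396)
o(Y) = 1/(Y + Y*(1 + 2*Y))
o(11)*a = ((1/2)/(11*(1 + 11)))*12396 = ((1/2)*(1/11)/12)*12396 = ((1/2)*(1/11)*(1/12))*12396 = (1/264)*12396 = 1033/22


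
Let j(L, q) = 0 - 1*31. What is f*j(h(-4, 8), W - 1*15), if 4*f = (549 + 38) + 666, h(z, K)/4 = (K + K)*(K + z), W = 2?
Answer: -38843/4 ≈ -9710.8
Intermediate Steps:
h(z, K) = 8*K*(K + z) (h(z, K) = 4*((K + K)*(K + z)) = 4*((2*K)*(K + z)) = 4*(2*K*(K + z)) = 8*K*(K + z))
f = 1253/4 (f = ((549 + 38) + 666)/4 = (587 + 666)/4 = (¼)*1253 = 1253/4 ≈ 313.25)
j(L, q) = -31 (j(L, q) = 0 - 31 = -31)
f*j(h(-4, 8), W - 1*15) = (1253/4)*(-31) = -38843/4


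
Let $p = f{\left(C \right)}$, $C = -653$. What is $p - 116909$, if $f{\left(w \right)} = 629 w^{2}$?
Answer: $268094352$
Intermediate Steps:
$p = 268211261$ ($p = 629 \left(-653\right)^{2} = 629 \cdot 426409 = 268211261$)
$p - 116909 = 268211261 - 116909 = 268094352$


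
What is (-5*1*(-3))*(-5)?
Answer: -75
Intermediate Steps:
(-5*1*(-3))*(-5) = -5*(-3)*(-5) = 15*(-5) = -75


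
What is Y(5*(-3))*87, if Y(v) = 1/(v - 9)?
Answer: -29/8 ≈ -3.6250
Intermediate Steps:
Y(v) = 1/(-9 + v)
Y(5*(-3))*87 = 87/(-9 + 5*(-3)) = 87/(-9 - 15) = 87/(-24) = -1/24*87 = -29/8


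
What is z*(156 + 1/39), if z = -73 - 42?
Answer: -699775/39 ≈ -17943.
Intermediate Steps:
z = -115
z*(156 + 1/39) = -115*(156 + 1/39) = -115*6085/39 = -699775/39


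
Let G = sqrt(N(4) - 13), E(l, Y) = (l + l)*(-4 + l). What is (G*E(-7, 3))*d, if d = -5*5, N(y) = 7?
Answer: -3850*I*sqrt(6) ≈ -9430.5*I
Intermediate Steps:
E(l, Y) = 2*l*(-4 + l) (E(l, Y) = (2*l)*(-4 + l) = 2*l*(-4 + l))
G = I*sqrt(6) (G = sqrt(7 - 13) = sqrt(-6) = I*sqrt(6) ≈ 2.4495*I)
d = -25
(G*E(-7, 3))*d = ((I*sqrt(6))*(2*(-7)*(-4 - 7)))*(-25) = ((I*sqrt(6))*(2*(-7)*(-11)))*(-25) = ((I*sqrt(6))*154)*(-25) = (154*I*sqrt(6))*(-25) = -3850*I*sqrt(6)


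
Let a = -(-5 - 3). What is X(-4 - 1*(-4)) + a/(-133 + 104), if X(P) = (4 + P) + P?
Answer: 108/29 ≈ 3.7241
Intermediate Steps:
a = 8 (a = -1*(-8) = 8)
X(P) = 4 + 2*P
X(-4 - 1*(-4)) + a/(-133 + 104) = (4 + 2*(-4 - 1*(-4))) + 8/(-133 + 104) = (4 + 2*(-4 + 4)) + 8/(-29) = (4 + 2*0) + 8*(-1/29) = (4 + 0) - 8/29 = 4 - 8/29 = 108/29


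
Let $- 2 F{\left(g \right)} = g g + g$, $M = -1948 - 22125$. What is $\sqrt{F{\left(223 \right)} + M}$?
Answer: $7 i \sqrt{1001} \approx 221.47 i$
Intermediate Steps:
$M = -24073$
$F{\left(g \right)} = - \frac{g}{2} - \frac{g^{2}}{2}$ ($F{\left(g \right)} = - \frac{g g + g}{2} = - \frac{g^{2} + g}{2} = - \frac{g + g^{2}}{2} = - \frac{g}{2} - \frac{g^{2}}{2}$)
$\sqrt{F{\left(223 \right)} + M} = \sqrt{\left(- \frac{1}{2}\right) 223 \left(1 + 223\right) - 24073} = \sqrt{\left(- \frac{1}{2}\right) 223 \cdot 224 - 24073} = \sqrt{-24976 - 24073} = \sqrt{-49049} = 7 i \sqrt{1001}$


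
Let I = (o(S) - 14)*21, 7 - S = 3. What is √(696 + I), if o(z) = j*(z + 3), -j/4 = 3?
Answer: I*√1362 ≈ 36.905*I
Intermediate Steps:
j = -12 (j = -4*3 = -12)
S = 4 (S = 7 - 1*3 = 7 - 3 = 4)
o(z) = -36 - 12*z (o(z) = -12*(z + 3) = -12*(3 + z) = -36 - 12*z)
I = -2058 (I = ((-36 - 12*4) - 14)*21 = ((-36 - 48) - 14)*21 = (-84 - 14)*21 = -98*21 = -2058)
√(696 + I) = √(696 - 2058) = √(-1362) = I*√1362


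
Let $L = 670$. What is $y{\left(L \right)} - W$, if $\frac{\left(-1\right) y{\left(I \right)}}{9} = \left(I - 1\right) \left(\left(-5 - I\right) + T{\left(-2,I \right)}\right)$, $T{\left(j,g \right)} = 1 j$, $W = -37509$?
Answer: $4113726$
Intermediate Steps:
$T{\left(j,g \right)} = j$
$y{\left(I \right)} = - 9 \left(-1 + I\right) \left(-7 - I\right)$ ($y{\left(I \right)} = - 9 \left(I - 1\right) \left(\left(-5 - I\right) - 2\right) = - 9 \left(-1 + I\right) \left(-7 - I\right)$)
$y{\left(L \right)} - W = \left(-63 + 9 \cdot 670^{2} + 54 \cdot 670\right) - -37509 = \left(-63 + 9 \cdot 448900 + 36180\right) + 37509 = \left(-63 + 4040100 + 36180\right) + 37509 = 4076217 + 37509 = 4113726$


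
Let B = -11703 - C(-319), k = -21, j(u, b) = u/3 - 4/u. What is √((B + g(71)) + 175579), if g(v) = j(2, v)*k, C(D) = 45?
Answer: √163859 ≈ 404.79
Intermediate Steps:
j(u, b) = -4/u + u/3 (j(u, b) = u*(⅓) - 4/u = u/3 - 4/u = -4/u + u/3)
g(v) = 28 (g(v) = (-4/2 + (⅓)*2)*(-21) = (-4*½ + ⅔)*(-21) = (-2 + ⅔)*(-21) = -4/3*(-21) = 28)
B = -11748 (B = -11703 - 1*45 = -11703 - 45 = -11748)
√((B + g(71)) + 175579) = √((-11748 + 28) + 175579) = √(-11720 + 175579) = √163859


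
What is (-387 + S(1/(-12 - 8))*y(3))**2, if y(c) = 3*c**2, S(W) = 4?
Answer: 77841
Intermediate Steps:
(-387 + S(1/(-12 - 8))*y(3))**2 = (-387 + 4*(3*3**2))**2 = (-387 + 4*(3*9))**2 = (-387 + 4*27)**2 = (-387 + 108)**2 = (-279)**2 = 77841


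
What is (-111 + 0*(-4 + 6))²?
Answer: 12321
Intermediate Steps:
(-111 + 0*(-4 + 6))² = (-111 + 0*2)² = (-111 + 0)² = (-111)² = 12321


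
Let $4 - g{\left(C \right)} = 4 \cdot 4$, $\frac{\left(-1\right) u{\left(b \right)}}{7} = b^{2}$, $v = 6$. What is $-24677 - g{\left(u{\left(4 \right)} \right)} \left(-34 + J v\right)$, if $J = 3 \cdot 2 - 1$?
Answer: $-24725$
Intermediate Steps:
$u{\left(b \right)} = - 7 b^{2}$
$J = 5$ ($J = 6 - 1 = 5$)
$g{\left(C \right)} = -12$ ($g{\left(C \right)} = 4 - 4 \cdot 4 = 4 - 16 = -12$)
$-24677 - g{\left(u{\left(4 \right)} \right)} \left(-34 + J v\right) = -24677 - - 12 \left(-34 + 5 \cdot 6\right) = -24677 - - 12 \left(-34 + 30\right) = -24677 - \left(-12\right) \left(-4\right) = -24677 - 48 = -24725$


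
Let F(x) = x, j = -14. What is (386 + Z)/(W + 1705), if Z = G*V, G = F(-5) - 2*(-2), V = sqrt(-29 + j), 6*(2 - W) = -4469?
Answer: 2316/14711 - 6*I*sqrt(43)/14711 ≈ 0.15743 - 0.0026745*I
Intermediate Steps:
W = 4481/6 (W = 2 - 1/6*(-4469) = 2 + 4469/6 = 4481/6 ≈ 746.83)
V = I*sqrt(43) (V = sqrt(-29 - 14) = sqrt(-43) = I*sqrt(43) ≈ 6.5574*I)
G = -1 (G = -5 - 2*(-2) = -5 + 4 = -1)
Z = -I*sqrt(43) ≈ -6.5574*I
(386 + Z)/(W + 1705) = (386 - I*sqrt(43))/(4481/6 + 1705) = (386 - I*sqrt(43))/(14711/6) = (386 - I*sqrt(43))*(6/14711) = 2316/14711 - 6*I*sqrt(43)/14711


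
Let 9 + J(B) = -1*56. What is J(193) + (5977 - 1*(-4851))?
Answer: 10763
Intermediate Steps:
J(B) = -65 (J(B) = -9 - 1*56 = -9 - 56 = -65)
J(193) + (5977 - 1*(-4851)) = -65 + (5977 - 1*(-4851)) = -65 + (5977 + 4851) = -65 + 10828 = 10763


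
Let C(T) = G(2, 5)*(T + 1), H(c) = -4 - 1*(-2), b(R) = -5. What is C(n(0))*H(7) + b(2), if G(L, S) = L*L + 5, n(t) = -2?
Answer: 13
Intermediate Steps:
G(L, S) = 5 + L² (G(L, S) = L² + 5 = 5 + L²)
H(c) = -2 (H(c) = -4 + 2 = -2)
C(T) = 9 + 9*T (C(T) = (5 + 2²)*(T + 1) = (5 + 4)*(1 + T) = 9*(1 + T) = 9 + 9*T)
C(n(0))*H(7) + b(2) = (9 + 9*(-2))*(-2) - 5 = (9 - 18)*(-2) - 5 = -9*(-2) - 5 = 18 - 5 = 13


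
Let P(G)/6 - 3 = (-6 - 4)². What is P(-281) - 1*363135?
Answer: -362517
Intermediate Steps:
P(G) = 618 (P(G) = 18 + 6*(-6 - 4)² = 18 + 6*(-10)² = 18 + 6*100 = 18 + 600 = 618)
P(-281) - 1*363135 = 618 - 1*363135 = 618 - 363135 = -362517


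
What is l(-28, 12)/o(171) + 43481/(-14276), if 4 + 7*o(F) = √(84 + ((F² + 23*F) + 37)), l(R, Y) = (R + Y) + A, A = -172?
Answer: -1522153063/475091004 - 1316*√33295/33279 ≈ -10.420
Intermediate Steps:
l(R, Y) = -172 + R + Y (l(R, Y) = (R + Y) - 172 = -172 + R + Y)
o(F) = -4/7 + √(121 + F² + 23*F)/7 (o(F) = -4/7 + √(84 + ((F² + 23*F) + 37))/7 = -4/7 + √(84 + (37 + F² + 23*F))/7 = -4/7 + √(121 + F² + 23*F)/7)
l(-28, 12)/o(171) + 43481/(-14276) = (-172 - 28 + 12)/(-4/7 + √(121 + 171² + 23*171)/7) + 43481/(-14276) = -188/(-4/7 + √(121 + 29241 + 3933)/7) + 43481*(-1/14276) = -188/(-4/7 + √33295/7) - 43481/14276 = -43481/14276 - 188/(-4/7 + √33295/7)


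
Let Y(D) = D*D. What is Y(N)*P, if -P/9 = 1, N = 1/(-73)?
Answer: -9/5329 ≈ -0.0016889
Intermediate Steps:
N = -1/73 ≈ -0.013699
Y(D) = D**2
P = -9 (P = -9*1 = -9)
Y(N)*P = (-1/73)**2*(-9) = (1/5329)*(-9) = -9/5329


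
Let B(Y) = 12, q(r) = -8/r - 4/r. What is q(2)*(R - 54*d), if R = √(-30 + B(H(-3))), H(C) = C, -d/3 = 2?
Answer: -1944 - 18*I*√2 ≈ -1944.0 - 25.456*I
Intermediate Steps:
d = -6 (d = -3*2 = -6)
q(r) = -12/r
R = 3*I*√2 (R = √(-30 + 12) = √(-18) = 3*I*√2 ≈ 4.2426*I)
q(2)*(R - 54*d) = (-12/2)*(3*I*√2 - 54*(-6)) = (-12*½)*(3*I*√2 + 324) = -6*(324 + 3*I*√2) = -1944 - 18*I*√2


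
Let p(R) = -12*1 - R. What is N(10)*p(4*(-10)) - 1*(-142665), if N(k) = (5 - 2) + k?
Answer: 143029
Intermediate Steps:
N(k) = 3 + k
p(R) = -12 - R
N(10)*p(4*(-10)) - 1*(-142665) = (3 + 10)*(-12 - 4*(-10)) - 1*(-142665) = 13*(-12 - 1*(-40)) + 142665 = 13*(-12 + 40) + 142665 = 13*28 + 142665 = 364 + 142665 = 143029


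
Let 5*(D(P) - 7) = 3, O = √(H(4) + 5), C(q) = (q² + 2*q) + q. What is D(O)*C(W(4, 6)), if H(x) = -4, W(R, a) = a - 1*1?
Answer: 304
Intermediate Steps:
W(R, a) = -1 + a (W(R, a) = a - 1 = -1 + a)
C(q) = q² + 3*q
O = 1 (O = √(-4 + 5) = √1 = 1)
D(P) = 38/5 (D(P) = 7 + (⅕)*3 = 7 + ⅗ = 38/5)
D(O)*C(W(4, 6)) = 38*((-1 + 6)*(3 + (-1 + 6)))/5 = 38*(5*(3 + 5))/5 = 38*(5*8)/5 = (38/5)*40 = 304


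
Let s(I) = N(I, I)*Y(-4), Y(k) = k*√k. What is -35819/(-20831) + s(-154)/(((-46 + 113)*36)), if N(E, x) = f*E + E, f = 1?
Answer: 35819/20831 + 616*I/603 ≈ 1.7195 + 1.0216*I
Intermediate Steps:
N(E, x) = 2*E (N(E, x) = 1*E + E = E + E = 2*E)
Y(k) = k^(3/2)
s(I) = -16*I*I (s(I) = (2*I)*(-4)^(3/2) = (2*I)*(-8*I) = -16*I*I)
-35819/(-20831) + s(-154)/(((-46 + 113)*36)) = -35819/(-20831) + (-16*I*(-154))/(((-46 + 113)*36)) = -35819*(-1/20831) + (2464*I)/((67*36)) = 35819/20831 + (2464*I)/2412 = 35819/20831 + (2464*I)*(1/2412) = 35819/20831 + 616*I/603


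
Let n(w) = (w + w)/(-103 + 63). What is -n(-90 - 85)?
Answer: -35/4 ≈ -8.7500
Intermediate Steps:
n(w) = -w/20 (n(w) = (2*w)/(-40) = (2*w)*(-1/40) = -w/20)
-n(-90 - 85) = -(-1)*(-90 - 85)/20 = -(-1)*(-175)/20 = -1*35/4 = -35/4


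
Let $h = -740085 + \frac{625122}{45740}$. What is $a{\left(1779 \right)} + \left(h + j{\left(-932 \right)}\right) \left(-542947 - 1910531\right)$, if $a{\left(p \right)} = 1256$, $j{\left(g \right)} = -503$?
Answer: $\frac{20777198718100621}{11435} \approx 1.817 \cdot 10^{12}$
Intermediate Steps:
$h = - \frac{16925431389}{22870}$ ($h = -740085 + 625122 \cdot \frac{1}{45740} = -740085 + \frac{312561}{22870} = - \frac{16925431389}{22870} \approx -7.4007 \cdot 10^{5}$)
$a{\left(1779 \right)} + \left(h + j{\left(-932 \right)}\right) \left(-542947 - 1910531\right) = 1256 + \left(- \frac{16925431389}{22870} - 503\right) \left(-542947 - 1910531\right) = 1256 - - \frac{20777198703738261}{11435} = 1256 + \frac{20777198703738261}{11435} = \frac{20777198718100621}{11435}$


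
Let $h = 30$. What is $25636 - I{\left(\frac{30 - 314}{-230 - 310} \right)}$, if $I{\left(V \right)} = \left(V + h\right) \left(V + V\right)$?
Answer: $\frac{466630918}{18225} \approx 25604.0$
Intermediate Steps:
$I{\left(V \right)} = 2 V \left(30 + V\right)$ ($I{\left(V \right)} = \left(V + 30\right) \left(V + V\right) = \left(30 + V\right) 2 V = 2 V \left(30 + V\right)$)
$25636 - I{\left(\frac{30 - 314}{-230 - 310} \right)} = 25636 - 2 \frac{30 - 314}{-230 - 310} \left(30 + \frac{30 - 314}{-230 - 310}\right) = 25636 - 2 \left(- \frac{284}{-540}\right) \left(30 - \frac{284}{-540}\right) = 25636 - 2 \left(\left(-284\right) \left(- \frac{1}{540}\right)\right) \left(30 - - \frac{71}{135}\right) = 25636 - 2 \cdot \frac{71}{135} \left(30 + \frac{71}{135}\right) = 25636 - 2 \cdot \frac{71}{135} \cdot \frac{4121}{135} = 25636 - \frac{585182}{18225} = \frac{466630918}{18225}$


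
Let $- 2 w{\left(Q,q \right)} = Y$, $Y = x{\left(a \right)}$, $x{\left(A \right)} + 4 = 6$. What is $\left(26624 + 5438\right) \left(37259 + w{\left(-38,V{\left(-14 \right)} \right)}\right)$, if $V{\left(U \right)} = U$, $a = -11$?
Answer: $1194565996$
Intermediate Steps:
$x{\left(A \right)} = 2$ ($x{\left(A \right)} = -4 + 6 = 2$)
$Y = 2$
$w{\left(Q,q \right)} = -1$ ($w{\left(Q,q \right)} = \left(- \frac{1}{2}\right) 2 = -1$)
$\left(26624 + 5438\right) \left(37259 + w{\left(-38,V{\left(-14 \right)} \right)}\right) = \left(26624 + 5438\right) \left(37259 - 1\right) = 32062 \cdot 37258 = 1194565996$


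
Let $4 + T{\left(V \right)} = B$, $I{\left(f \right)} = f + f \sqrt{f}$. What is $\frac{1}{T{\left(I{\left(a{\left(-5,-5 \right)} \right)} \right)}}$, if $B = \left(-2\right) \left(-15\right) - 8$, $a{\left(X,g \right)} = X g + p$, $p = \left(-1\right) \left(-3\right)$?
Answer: $\frac{1}{18} \approx 0.055556$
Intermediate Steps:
$p = 3$
$a{\left(X,g \right)} = 3 + X g$ ($a{\left(X,g \right)} = X g + 3 = 3 + X g$)
$B = 22$ ($B = 30 - 8 = 22$)
$I{\left(f \right)} = f + f^{\frac{3}{2}}$
$T{\left(V \right)} = 18$ ($T{\left(V \right)} = -4 + 22 = 18$)
$\frac{1}{T{\left(I{\left(a{\left(-5,-5 \right)} \right)} \right)}} = \frac{1}{18}$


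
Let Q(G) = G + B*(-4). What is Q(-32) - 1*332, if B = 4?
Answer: -380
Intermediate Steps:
Q(G) = -16 + G (Q(G) = G + 4*(-4) = G - 16 = -16 + G)
Q(-32) - 1*332 = (-16 - 32) - 1*332 = -48 - 332 = -380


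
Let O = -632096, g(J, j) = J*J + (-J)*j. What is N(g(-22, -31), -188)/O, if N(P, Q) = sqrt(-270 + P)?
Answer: -3*I*sqrt(13)/316048 ≈ -3.4225e-5*I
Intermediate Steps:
g(J, j) = J**2 - J*j
N(g(-22, -31), -188)/O = sqrt(-270 - 22*(-22 - 1*(-31)))/(-632096) = sqrt(-270 - 22*(-22 + 31))*(-1/632096) = sqrt(-270 - 22*9)*(-1/632096) = sqrt(-270 - 198)*(-1/632096) = sqrt(-468)*(-1/632096) = (6*I*sqrt(13))*(-1/632096) = -3*I*sqrt(13)/316048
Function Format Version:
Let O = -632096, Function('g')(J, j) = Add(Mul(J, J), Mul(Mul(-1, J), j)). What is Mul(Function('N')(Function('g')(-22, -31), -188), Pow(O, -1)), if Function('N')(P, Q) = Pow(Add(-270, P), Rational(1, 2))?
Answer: Mul(Rational(-3, 316048), I, Pow(13, Rational(1, 2))) ≈ Mul(-3.4225e-5, I)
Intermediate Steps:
Function('g')(J, j) = Add(Pow(J, 2), Mul(-1, J, j))
Mul(Function('N')(Function('g')(-22, -31), -188), Pow(O, -1)) = Mul(Pow(Add(-270, Mul(-22, Add(-22, Mul(-1, -31)))), Rational(1, 2)), Pow(-632096, -1)) = Mul(Pow(Add(-270, Mul(-22, Add(-22, 31))), Rational(1, 2)), Rational(-1, 632096)) = Mul(Pow(Add(-270, Mul(-22, 9)), Rational(1, 2)), Rational(-1, 632096)) = Mul(Pow(Add(-270, -198), Rational(1, 2)), Rational(-1, 632096)) = Mul(Pow(-468, Rational(1, 2)), Rational(-1, 632096)) = Mul(Mul(6, I, Pow(13, Rational(1, 2))), Rational(-1, 632096)) = Mul(Rational(-3, 316048), I, Pow(13, Rational(1, 2)))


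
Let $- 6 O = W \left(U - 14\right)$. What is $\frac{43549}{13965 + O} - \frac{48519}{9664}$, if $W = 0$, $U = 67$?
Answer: $- \frac{256710299}{134957760} \approx -1.9022$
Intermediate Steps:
$O = 0$ ($O = - \frac{0 \left(67 - 14\right)}{6} = - \frac{0 \cdot 53}{6} = \left(- \frac{1}{6}\right) 0 = 0$)
$\frac{43549}{13965 + O} - \frac{48519}{9664} = \frac{43549}{13965 + 0} - \frac{48519}{9664} = \frac{43549}{13965} - \frac{48519}{9664} = - \frac{256710299}{134957760}$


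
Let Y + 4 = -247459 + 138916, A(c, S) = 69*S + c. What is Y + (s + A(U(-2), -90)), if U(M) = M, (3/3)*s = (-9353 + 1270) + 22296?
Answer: -100546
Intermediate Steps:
s = 14213 (s = (-9353 + 1270) + 22296 = -8083 + 22296 = 14213)
A(c, S) = c + 69*S
Y = -108547 (Y = -4 + (-247459 + 138916) = -4 - 108543 = -108547)
Y + (s + A(U(-2), -90)) = -108547 + (14213 + (-2 + 69*(-90))) = -108547 + (14213 + (-2 - 6210)) = -108547 + (14213 - 6212) = -108547 + 8001 = -100546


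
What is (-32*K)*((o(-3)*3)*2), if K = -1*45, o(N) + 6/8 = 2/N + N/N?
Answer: -3600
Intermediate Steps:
o(N) = ¼ + 2/N (o(N) = -¾ + (2/N + N/N) = -¾ + (2/N + 1) = -¾ + (1 + 2/N) = ¼ + 2/N)
K = -45
(-32*K)*((o(-3)*3)*2) = (-32*(-45))*((((¼)*(8 - 3)/(-3))*3)*2) = 1440*((((¼)*(-⅓)*5)*3)*2) = 1440*(-5/12*3*2) = 1440*(-5/4*2) = 1440*(-5/2) = -3600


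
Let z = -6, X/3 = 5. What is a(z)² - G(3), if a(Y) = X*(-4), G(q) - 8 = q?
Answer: 3589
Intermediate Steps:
X = 15 (X = 3*5 = 15)
G(q) = 8 + q
a(Y) = -60 (a(Y) = 15*(-4) = -60)
a(z)² - G(3) = (-60)² - (8 + 3) = 3600 - 1*11 = 3600 - 11 = 3589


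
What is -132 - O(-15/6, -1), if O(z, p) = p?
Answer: -131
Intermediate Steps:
-132 - O(-15/6, -1) = -132 - 1*(-1) = -132 + 1 = -131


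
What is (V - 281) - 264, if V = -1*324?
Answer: -869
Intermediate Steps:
V = -324
(V - 281) - 264 = (-324 - 281) - 264 = -605 - 264 = -869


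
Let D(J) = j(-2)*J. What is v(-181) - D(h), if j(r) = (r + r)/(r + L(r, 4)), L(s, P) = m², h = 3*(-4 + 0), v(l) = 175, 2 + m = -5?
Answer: 8177/47 ≈ 173.98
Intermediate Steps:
m = -7 (m = -2 - 5 = -7)
h = -12 (h = 3*(-4) = -12)
L(s, P) = 49 (L(s, P) = (-7)² = 49)
j(r) = 2*r/(49 + r) (j(r) = (r + r)/(r + 49) = (2*r)/(49 + r) = 2*r/(49 + r))
D(J) = -4*J/47 (D(J) = (2*(-2)/(49 - 2))*J = (2*(-2)/47)*J = (2*(-2)*(1/47))*J = -4*J/47)
v(-181) - D(h) = 175 - (-4)*(-12)/47 = 175 - 1*48/47 = 175 - 48/47 = 8177/47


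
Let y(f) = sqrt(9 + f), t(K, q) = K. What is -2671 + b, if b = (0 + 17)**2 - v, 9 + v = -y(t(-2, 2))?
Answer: -2373 + sqrt(7) ≈ -2370.4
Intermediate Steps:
v = -9 - sqrt(7) (v = -9 - sqrt(9 - 2) = -9 - sqrt(7) ≈ -11.646)
b = 298 + sqrt(7) (b = (0 + 17)**2 - (-9 - sqrt(7)) = 17**2 + (9 + sqrt(7)) = 289 + (9 + sqrt(7)) = 298 + sqrt(7) ≈ 300.65)
-2671 + b = -2671 + (298 + sqrt(7)) = -2373 + sqrt(7)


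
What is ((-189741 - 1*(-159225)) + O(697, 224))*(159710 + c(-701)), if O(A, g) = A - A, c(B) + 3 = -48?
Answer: -4872154044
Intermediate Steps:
c(B) = -51 (c(B) = -3 - 48 = -51)
O(A, g) = 0
((-189741 - 1*(-159225)) + O(697, 224))*(159710 + c(-701)) = ((-189741 - 1*(-159225)) + 0)*(159710 - 51) = ((-189741 + 159225) + 0)*159659 = (-30516 + 0)*159659 = -30516*159659 = -4872154044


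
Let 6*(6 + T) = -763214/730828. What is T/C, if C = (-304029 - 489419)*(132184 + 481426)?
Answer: 13536511/1067449482929363520 ≈ 1.2681e-11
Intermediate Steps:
T = -13536511/2192484 (T = -6 + (-763214/730828)/6 = -6 + (-763214*1/730828)/6 = -6 + (⅙)*(-381607/365414) = -6 - 381607/2192484 = -13536511/2192484 ≈ -6.1740)
C = -486867627280 (C = -793448*613610 = -486867627280)
T/C = -13536511/2192484/(-486867627280) = -13536511/2192484*(-1/486867627280) = 13536511/1067449482929363520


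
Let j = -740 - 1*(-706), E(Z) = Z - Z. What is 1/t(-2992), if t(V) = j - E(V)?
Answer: -1/34 ≈ -0.029412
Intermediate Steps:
E(Z) = 0
j = -34 (j = -740 + 706 = -34)
t(V) = -34 (t(V) = -34 - 1*0 = -34 + 0 = -34)
1/t(-2992) = 1/(-34) = -1/34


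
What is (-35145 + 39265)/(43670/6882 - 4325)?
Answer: -1417692/1486049 ≈ -0.95400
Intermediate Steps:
(-35145 + 39265)/(43670/6882 - 4325) = 4120/(43670*(1/6882) - 4325) = 4120/(21835/3441 - 4325) = 4120/(-14860490/3441) = 4120*(-3441/14860490) = -1417692/1486049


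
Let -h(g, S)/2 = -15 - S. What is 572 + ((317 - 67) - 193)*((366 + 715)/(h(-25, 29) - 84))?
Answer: 63905/4 ≈ 15976.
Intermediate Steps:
h(g, S) = 30 + 2*S (h(g, S) = -2*(-15 - S) = 30 + 2*S)
572 + ((317 - 67) - 193)*((366 + 715)/(h(-25, 29) - 84)) = 572 + ((317 - 67) - 193)*((366 + 715)/((30 + 2*29) - 84)) = 572 + (250 - 193)*(1081/((30 + 58) - 84)) = 572 + 57*(1081/(88 - 84)) = 572 + 57*(1081/4) = 572 + 61617/4 = 63905/4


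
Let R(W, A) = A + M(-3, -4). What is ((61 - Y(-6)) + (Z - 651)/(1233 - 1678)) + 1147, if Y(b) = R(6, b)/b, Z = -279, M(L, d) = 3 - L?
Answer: 107698/89 ≈ 1210.1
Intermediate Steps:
R(W, A) = 6 + A (R(W, A) = A + (3 - 1*(-3)) = A + (3 + 3) = A + 6 = 6 + A)
Y(b) = (6 + b)/b
((61 - Y(-6)) + (Z - 651)/(1233 - 1678)) + 1147 = ((61 - (6 - 6)/(-6)) + (-279 - 651)/(1233 - 1678)) + 1147 = ((61 - (-1)*0/6) - 930/(-445)) + 1147 = ((61 - 1*0) - 930*(-1/445)) + 1147 = ((61 + 0) + 186/89) + 1147 = (61 + 186/89) + 1147 = 5615/89 + 1147 = 107698/89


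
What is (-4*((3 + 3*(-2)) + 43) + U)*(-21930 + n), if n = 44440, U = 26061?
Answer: 583031510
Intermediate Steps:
(-4*((3 + 3*(-2)) + 43) + U)*(-21930 + n) = (-4*((3 + 3*(-2)) + 43) + 26061)*(-21930 + 44440) = (-4*((3 - 6) + 43) + 26061)*22510 = (-4*(-3 + 43) + 26061)*22510 = (-4*40 + 26061)*22510 = (-160 + 26061)*22510 = 25901*22510 = 583031510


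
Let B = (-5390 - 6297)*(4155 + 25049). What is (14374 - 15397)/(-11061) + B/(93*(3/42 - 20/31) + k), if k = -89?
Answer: 17617593045077/7348191 ≈ 2.3975e+6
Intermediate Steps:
B = -341307148 (B = -11687*29204 = -341307148)
(14374 - 15397)/(-11061) + B/(93*(3/42 - 20/31) + k) = (14374 - 15397)/(-11061) - 341307148/(93*(3/42 - 20/31) - 89) = -1023*(-1/11061) - 341307148/(93*(3*(1/42) - 20*1/31) - 89) = 341/3687 - 341307148/(93*(1/14 - 20/31) - 89) = 341/3687 - 341307148/(93*(-249/434) - 89) = 341/3687 - 341307148/(-747/14 - 89) = 341/3687 - 341307148/(-1993/14) = 341/3687 - 341307148*(-14/1993) = 341/3687 + 4778300072/1993 = 17617593045077/7348191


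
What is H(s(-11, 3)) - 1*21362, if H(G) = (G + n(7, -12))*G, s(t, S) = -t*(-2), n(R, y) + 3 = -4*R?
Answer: -20196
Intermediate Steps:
n(R, y) = -3 - 4*R
s(t, S) = 2*t (s(t, S) = -(-2)*t = 2*t)
H(G) = G*(-31 + G) (H(G) = (G + (-3 - 4*7))*G = (G + (-3 - 28))*G = (G - 31)*G = (-31 + G)*G = G*(-31 + G))
H(s(-11, 3)) - 1*21362 = (2*(-11))*(-31 + 2*(-11)) - 1*21362 = -22*(-31 - 22) - 21362 = -22*(-53) - 21362 = 1166 - 21362 = -20196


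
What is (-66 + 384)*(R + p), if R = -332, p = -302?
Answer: -201612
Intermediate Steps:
(-66 + 384)*(R + p) = (-66 + 384)*(-332 - 302) = 318*(-634) = -201612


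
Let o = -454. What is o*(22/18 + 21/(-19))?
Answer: -9080/171 ≈ -53.099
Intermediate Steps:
o*(22/18 + 21/(-19)) = -454*(22/18 + 21/(-19)) = -454*(22*(1/18) + 21*(-1/19)) = -454*(11/9 - 21/19) = -454*20/171 = -9080/171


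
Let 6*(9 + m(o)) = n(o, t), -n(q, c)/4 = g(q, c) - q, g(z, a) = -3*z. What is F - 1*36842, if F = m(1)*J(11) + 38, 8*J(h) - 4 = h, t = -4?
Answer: -294527/8 ≈ -36816.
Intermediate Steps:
n(q, c) = 16*q (n(q, c) = -4*(-3*q - q) = -(-16)*q = 16*q)
J(h) = ½ + h/8
m(o) = -9 + 8*o/3 (m(o) = -9 + (16*o)/6 = -9 + 8*o/3)
F = 209/8 (F = (-9 + (8/3)*1)*(½ + (⅛)*11) + 38 = (-9 + 8/3)*(½ + 11/8) + 38 = -19/3*15/8 + 38 = -95/8 + 38 = 209/8 ≈ 26.125)
F - 1*36842 = 209/8 - 1*36842 = 209/8 - 36842 = -294527/8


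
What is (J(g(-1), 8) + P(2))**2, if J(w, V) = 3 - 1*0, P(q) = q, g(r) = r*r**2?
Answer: 25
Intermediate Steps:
g(r) = r**3
J(w, V) = 3 (J(w, V) = 3 + 0 = 3)
(J(g(-1), 8) + P(2))**2 = (3 + 2)**2 = 5**2 = 25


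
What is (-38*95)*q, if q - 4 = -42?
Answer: 137180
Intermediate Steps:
q = -38 (q = 4 - 42 = -38)
(-38*95)*q = -38*95*(-38) = -3610*(-38) = 137180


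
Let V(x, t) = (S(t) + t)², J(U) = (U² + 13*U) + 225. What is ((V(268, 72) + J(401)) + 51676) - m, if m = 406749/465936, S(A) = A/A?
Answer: 34672336545/155312 ≈ 2.2324e+5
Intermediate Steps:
S(A) = 1
J(U) = 225 + U² + 13*U
m = 135583/155312 (m = 406749*(1/465936) = 135583/155312 ≈ 0.87297)
V(x, t) = (1 + t)²
((V(268, 72) + J(401)) + 51676) - m = (((1 + 72)² + (225 + 401² + 13*401)) + 51676) - 1*135583/155312 = ((73² + (225 + 160801 + 5213)) + 51676) - 135583/155312 = ((5329 + 166239) + 51676) - 135583/155312 = (171568 + 51676) - 135583/155312 = 223244 - 135583/155312 = 34672336545/155312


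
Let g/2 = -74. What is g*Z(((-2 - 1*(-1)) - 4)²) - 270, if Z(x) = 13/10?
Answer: -2312/5 ≈ -462.40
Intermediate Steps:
g = -148 (g = 2*(-74) = -148)
Z(x) = 13/10 (Z(x) = 13*(⅒) = 13/10)
g*Z(((-2 - 1*(-1)) - 4)²) - 270 = -148*13/10 - 270 = -962/5 - 270 = -2312/5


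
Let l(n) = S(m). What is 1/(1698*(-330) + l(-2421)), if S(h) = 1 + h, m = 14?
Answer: -1/560325 ≈ -1.7847e-6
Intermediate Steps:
l(n) = 15 (l(n) = 1 + 14 = 15)
1/(1698*(-330) + l(-2421)) = 1/(1698*(-330) + 15) = 1/(-560340 + 15) = 1/(-560325) = -1/560325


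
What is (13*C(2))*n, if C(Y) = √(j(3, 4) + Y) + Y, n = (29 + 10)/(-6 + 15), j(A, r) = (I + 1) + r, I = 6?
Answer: 338/3 + 169*√13/3 ≈ 315.78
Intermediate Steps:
j(A, r) = 7 + r (j(A, r) = (6 + 1) + r = 7 + r)
n = 13/3 (n = 39/9 = 39*(⅑) = 13/3 ≈ 4.3333)
C(Y) = Y + √(11 + Y) (C(Y) = √((7 + 4) + Y) + Y = √(11 + Y) + Y = Y + √(11 + Y))
(13*C(2))*n = (13*(2 + √(11 + 2)))*(13/3) = (13*(2 + √13))*(13/3) = (26 + 13*√13)*(13/3) = 338/3 + 169*√13/3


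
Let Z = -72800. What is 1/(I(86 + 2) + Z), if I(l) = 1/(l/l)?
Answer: -1/72799 ≈ -1.3736e-5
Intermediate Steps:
I(l) = 1 (I(l) = 1/1 = 1)
1/(I(86 + 2) + Z) = 1/(1 - 72800) = 1/(-72799) = -1/72799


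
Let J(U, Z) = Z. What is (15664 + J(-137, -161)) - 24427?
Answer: -8924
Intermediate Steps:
(15664 + J(-137, -161)) - 24427 = (15664 - 161) - 24427 = 15503 - 24427 = -8924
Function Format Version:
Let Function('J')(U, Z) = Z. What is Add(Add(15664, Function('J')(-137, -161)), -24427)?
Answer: -8924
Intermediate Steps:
Add(Add(15664, Function('J')(-137, -161)), -24427) = Add(Add(15664, -161), -24427) = Add(15503, -24427) = -8924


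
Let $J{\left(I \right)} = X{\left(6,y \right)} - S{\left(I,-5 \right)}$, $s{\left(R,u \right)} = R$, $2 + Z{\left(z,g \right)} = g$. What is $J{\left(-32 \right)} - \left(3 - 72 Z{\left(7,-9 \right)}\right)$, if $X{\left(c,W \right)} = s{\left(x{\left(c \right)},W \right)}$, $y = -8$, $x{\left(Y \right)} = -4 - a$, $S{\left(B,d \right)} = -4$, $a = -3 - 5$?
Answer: $-787$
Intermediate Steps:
$Z{\left(z,g \right)} = -2 + g$
$a = -8$
$x{\left(Y \right)} = 4$ ($x{\left(Y \right)} = -4 - -8 = -4 + 8 = 4$)
$X{\left(c,W \right)} = 4$
$J{\left(I \right)} = 8$ ($J{\left(I \right)} = 4 - -4 = 4 + 4 = 8$)
$J{\left(-32 \right)} - \left(3 - 72 Z{\left(7,-9 \right)}\right) = 8 - \left(3 - 72 \left(-2 - 9\right)\right) = 8 - \left(3 - -792\right) = 8 - \left(3 + 792\right) = 8 - 795 = -787$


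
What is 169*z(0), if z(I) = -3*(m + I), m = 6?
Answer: -3042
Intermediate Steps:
z(I) = -18 - 3*I (z(I) = -3*(6 + I) = -18 - 3*I)
169*z(0) = 169*(-18 - 3*0) = 169*(-18 + 0) = 169*(-18) = -3042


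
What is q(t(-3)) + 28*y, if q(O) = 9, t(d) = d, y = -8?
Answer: -215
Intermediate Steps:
q(t(-3)) + 28*y = 9 + 28*(-8) = 9 - 224 = -215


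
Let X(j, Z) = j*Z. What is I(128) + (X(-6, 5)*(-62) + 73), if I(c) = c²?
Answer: 18317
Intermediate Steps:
X(j, Z) = Z*j
I(128) + (X(-6, 5)*(-62) + 73) = 128² + ((5*(-6))*(-62) + 73) = 16384 + (-30*(-62) + 73) = 16384 + (1860 + 73) = 16384 + 1933 = 18317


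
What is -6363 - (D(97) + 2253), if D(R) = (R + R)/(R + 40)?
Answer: -1180586/137 ≈ -8617.4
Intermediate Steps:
D(R) = 2*R/(40 + R) (D(R) = (2*R)/(40 + R) = 2*R/(40 + R))
-6363 - (D(97) + 2253) = -6363 - (2*97/(40 + 97) + 2253) = -6363 - (2*97/137 + 2253) = -6363 - (2*97*(1/137) + 2253) = -6363 - (194/137 + 2253) = -6363 - 1*308855/137 = -6363 - 308855/137 = -1180586/137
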